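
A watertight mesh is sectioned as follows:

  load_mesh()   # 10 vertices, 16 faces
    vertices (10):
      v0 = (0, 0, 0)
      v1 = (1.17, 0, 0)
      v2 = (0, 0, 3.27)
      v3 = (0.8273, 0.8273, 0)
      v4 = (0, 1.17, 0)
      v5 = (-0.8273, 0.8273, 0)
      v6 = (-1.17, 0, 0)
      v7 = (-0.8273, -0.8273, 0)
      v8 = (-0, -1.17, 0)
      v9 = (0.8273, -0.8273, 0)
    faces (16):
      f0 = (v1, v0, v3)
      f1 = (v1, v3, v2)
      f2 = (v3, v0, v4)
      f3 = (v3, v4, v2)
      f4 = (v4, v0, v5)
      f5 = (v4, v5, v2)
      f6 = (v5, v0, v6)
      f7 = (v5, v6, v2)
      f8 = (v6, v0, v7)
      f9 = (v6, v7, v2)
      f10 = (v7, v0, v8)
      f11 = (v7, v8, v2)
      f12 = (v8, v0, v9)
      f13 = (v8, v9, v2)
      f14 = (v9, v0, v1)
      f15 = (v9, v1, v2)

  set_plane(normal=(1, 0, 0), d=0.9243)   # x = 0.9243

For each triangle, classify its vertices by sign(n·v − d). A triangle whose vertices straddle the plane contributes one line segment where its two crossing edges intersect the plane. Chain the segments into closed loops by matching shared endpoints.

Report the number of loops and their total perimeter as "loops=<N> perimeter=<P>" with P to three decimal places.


Straddling triangles (4 of 16):
  (v1,v0,v3) [+--] → (0.9243, 0, 0)–(0.9243, 0.593136, 0)  len=0.5931
  (v1,v3,v2) [+--] → (0.9243, 0.593136, 0)–(0.9243, 0, 0.6867)  len=0.9074
  (v9,v0,v1) [--+] → (0.9243, 0, 0)–(0.9243, -0.593136, 0)  len=0.5931
  (v9,v1,v2) [-+-] → (0.9243, -0.593136, 0)–(0.9243, 0, 0.6867)  len=0.9074

Chained into 1 loop(s):
  loop 1: 4 segments, perimeter = 3.0011
Total perimeter = 3.001

loops=1 perimeter=3.001


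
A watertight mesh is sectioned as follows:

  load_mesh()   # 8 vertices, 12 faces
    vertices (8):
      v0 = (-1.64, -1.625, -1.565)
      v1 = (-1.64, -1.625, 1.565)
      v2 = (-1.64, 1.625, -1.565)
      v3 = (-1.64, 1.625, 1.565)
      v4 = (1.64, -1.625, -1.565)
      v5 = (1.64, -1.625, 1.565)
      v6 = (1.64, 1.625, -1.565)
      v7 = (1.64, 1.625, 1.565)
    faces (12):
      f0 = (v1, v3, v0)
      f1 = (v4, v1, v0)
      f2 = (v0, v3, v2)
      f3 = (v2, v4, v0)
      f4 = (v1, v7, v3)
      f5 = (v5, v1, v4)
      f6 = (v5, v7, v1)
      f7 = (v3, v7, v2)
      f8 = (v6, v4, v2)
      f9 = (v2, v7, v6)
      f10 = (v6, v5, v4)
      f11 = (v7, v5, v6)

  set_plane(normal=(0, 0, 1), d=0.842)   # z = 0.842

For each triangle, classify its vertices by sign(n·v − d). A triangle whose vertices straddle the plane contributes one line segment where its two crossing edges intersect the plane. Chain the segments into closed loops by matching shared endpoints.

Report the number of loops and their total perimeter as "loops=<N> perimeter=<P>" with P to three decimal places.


loops=1 perimeter=13.060

Straddling triangles (8 of 12):
  (v1,v3,v0) [++-] → (-1.64, 0.874281, 0.842)–(-1.64, -1.625, 0.842)  len=2.4993
  (v4,v1,v0) [-+-] → (-0.882351, -1.625, 0.842)–(-1.64, -1.625, 0.842)  len=0.7576
  (v0,v3,v2) [-+-] → (-1.64, 0.874281, 0.842)–(-1.64, 1.625, 0.842)  len=0.7507
  (v5,v1,v4) [++-] → (-0.882351, -1.625, 0.842)–(1.64, -1.625, 0.842)  len=2.5224
  (v3,v7,v2) [++-] → (0.882351, 1.625, 0.842)–(-1.64, 1.625, 0.842)  len=2.5224
  (v2,v7,v6) [-+-] → (0.882351, 1.625, 0.842)–(1.64, 1.625, 0.842)  len=0.7576
  (v6,v5,v4) [-+-] → (1.64, -0.874281, 0.842)–(1.64, -1.625, 0.842)  len=0.7507
  (v7,v5,v6) [++-] → (1.64, -0.874281, 0.842)–(1.64, 1.625, 0.842)  len=2.4993

Chained into 1 loop(s):
  loop 1: 8 segments, perimeter = 13.0600
Total perimeter = 13.060


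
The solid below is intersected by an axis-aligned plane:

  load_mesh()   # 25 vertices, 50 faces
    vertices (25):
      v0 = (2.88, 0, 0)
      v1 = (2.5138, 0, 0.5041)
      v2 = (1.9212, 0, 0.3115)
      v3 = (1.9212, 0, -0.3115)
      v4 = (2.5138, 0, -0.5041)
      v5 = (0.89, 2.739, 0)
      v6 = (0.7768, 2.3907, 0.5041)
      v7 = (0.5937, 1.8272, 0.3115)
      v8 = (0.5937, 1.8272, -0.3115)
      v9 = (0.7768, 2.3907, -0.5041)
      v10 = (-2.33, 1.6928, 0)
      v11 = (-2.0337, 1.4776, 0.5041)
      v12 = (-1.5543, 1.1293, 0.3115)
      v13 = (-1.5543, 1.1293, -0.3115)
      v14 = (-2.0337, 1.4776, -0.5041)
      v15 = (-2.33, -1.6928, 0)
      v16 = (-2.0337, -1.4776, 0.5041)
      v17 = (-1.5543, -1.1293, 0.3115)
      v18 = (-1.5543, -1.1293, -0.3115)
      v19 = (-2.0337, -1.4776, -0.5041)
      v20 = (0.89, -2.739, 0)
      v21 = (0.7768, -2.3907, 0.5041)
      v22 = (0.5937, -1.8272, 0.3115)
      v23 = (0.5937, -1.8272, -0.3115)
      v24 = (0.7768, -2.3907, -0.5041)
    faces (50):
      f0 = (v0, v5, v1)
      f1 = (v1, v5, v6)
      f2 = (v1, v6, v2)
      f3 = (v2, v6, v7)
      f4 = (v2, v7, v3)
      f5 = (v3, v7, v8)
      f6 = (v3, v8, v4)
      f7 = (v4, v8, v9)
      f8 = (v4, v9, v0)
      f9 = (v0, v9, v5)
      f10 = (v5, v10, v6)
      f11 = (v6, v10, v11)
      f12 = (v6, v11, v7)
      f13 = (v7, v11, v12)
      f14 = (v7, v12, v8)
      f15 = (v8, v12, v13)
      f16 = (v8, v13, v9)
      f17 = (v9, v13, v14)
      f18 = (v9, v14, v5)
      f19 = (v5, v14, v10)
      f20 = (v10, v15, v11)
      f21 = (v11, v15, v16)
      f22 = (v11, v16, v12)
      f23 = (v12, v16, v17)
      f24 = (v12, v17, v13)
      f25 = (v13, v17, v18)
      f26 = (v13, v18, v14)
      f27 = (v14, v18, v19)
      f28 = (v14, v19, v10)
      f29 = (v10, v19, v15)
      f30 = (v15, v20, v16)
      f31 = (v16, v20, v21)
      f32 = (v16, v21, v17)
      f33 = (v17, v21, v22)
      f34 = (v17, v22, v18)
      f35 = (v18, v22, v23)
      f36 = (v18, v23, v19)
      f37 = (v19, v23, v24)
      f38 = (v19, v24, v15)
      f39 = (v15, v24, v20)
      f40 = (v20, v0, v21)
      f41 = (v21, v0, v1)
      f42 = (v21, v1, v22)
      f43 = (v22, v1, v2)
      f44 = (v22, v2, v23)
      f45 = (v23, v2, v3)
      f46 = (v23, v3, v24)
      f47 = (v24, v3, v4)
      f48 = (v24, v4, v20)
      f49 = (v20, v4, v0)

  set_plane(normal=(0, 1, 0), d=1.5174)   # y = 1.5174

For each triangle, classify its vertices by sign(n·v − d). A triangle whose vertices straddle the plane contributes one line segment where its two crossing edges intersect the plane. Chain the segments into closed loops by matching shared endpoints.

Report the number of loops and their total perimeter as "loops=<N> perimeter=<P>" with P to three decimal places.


loops=2 perimeter=8.219

Straddling triangles (22 of 50):
  (v0,v5,v1) [-+-] → (1.77754, 1.5174, 0)–(1.61422, 1.5174, 0.22483)  len=0.2779
  (v1,v5,v6) [-++] → (1.61422, 1.5174, 0.22483)–(1.41131, 1.5174, 0.5041)  len=0.3452
  (v1,v6,v2) [-+-] → (1.41131, 1.5174, 0.5041)–(1.19484, 1.5174, 0.433745)  len=0.2276
  (v2,v6,v7) [-++] → (1.19484, 1.5174, 0.433745)–(0.818776, 1.5174, 0.3115)  len=0.3954
  (v2,v7,v3) [-+-] → (0.818776, 1.5174, 0.3115)–(0.818776, 1.5174, 0.205871)  len=0.1056
  (v3,v7,v8) [-++] → (0.818776, 1.5174, 0.205871)–(0.818776, 1.5174, -0.3115)  len=0.5174
  (v3,v8,v4) [-+-] → (0.818776, 1.5174, -0.3115)–(0.919251, 1.5174, -0.344155)  len=0.1056
  (v4,v8,v9) [-++] → (0.919251, 1.5174, -0.344155)–(1.41131, 1.5174, -0.5041)  len=0.5174
  (v4,v9,v0) [-+-] → (1.41131, 1.5174, -0.5041)–(1.54508, 1.5174, -0.319957)  len=0.2276
  (v0,v9,v5) [-++] → (1.54508, 1.5174, -0.319957)–(1.77754, 1.5174, 0)  len=0.3955
  (v6,v10,v11) [++-] → (-2.0885, 1.5174, 0.41087)–(-1.9112, 1.5174, 0.5041)  len=0.2003
  (v6,v11,v7) [+-+] → (-1.9112, 1.5174, 0.5041)–(-1.73459, 1.5174, 0.482174)  len=0.1780
  (v7,v11,v12) [+--] → (-1.73459, 1.5174, 0.482174)–(-0.359804, 1.5174, 0.3115)  len=1.3853
  (v7,v12,v8) [+-+] → (-0.359804, 1.5174, 0.3115)–(-0.359804, 1.5174, -0.0349483)  len=0.3464
  (v8,v12,v13) [+--] → (-0.359804, 1.5174, -0.0349483)–(-0.359804, 1.5174, -0.3115)  len=0.2766
  (v8,v13,v9) [+-+] → (-0.359804, 1.5174, -0.3115)–(-0.837081, 1.5174, -0.370758)  len=0.4809
  (v9,v13,v14) [+--] → (-0.837081, 1.5174, -0.370758)–(-1.9112, 1.5174, -0.5041)  len=1.0824
  (v9,v14,v5) [+-+] → (-1.9112, 1.5174, -0.5041)–(-1.94145, 1.5174, -0.488195)  len=0.0342
  (v5,v14,v10) [+-+] → (-1.94145, 1.5174, -0.488195)–(-2.0885, 1.5174, -0.41087)  len=0.1661
  (v10,v15,v11) [+--] → (-2.33, 1.5174, 0)–(-2.0885, 1.5174, 0.41087)  len=0.4766
  (v14,v19,v10) [--+] → (-2.31361, 1.5174, -0.027889)–(-2.0885, 1.5174, -0.41087)  len=0.4442
  (v10,v19,v15) [+--] → (-2.31361, 1.5174, -0.027889)–(-2.33, 1.5174, 0)  len=0.0323

Chained into 2 loop(s):
  loop 1: 10 segments, perimeter = 3.1153
  loop 2: 12 segments, perimeter = 5.1034
Total perimeter = 8.219


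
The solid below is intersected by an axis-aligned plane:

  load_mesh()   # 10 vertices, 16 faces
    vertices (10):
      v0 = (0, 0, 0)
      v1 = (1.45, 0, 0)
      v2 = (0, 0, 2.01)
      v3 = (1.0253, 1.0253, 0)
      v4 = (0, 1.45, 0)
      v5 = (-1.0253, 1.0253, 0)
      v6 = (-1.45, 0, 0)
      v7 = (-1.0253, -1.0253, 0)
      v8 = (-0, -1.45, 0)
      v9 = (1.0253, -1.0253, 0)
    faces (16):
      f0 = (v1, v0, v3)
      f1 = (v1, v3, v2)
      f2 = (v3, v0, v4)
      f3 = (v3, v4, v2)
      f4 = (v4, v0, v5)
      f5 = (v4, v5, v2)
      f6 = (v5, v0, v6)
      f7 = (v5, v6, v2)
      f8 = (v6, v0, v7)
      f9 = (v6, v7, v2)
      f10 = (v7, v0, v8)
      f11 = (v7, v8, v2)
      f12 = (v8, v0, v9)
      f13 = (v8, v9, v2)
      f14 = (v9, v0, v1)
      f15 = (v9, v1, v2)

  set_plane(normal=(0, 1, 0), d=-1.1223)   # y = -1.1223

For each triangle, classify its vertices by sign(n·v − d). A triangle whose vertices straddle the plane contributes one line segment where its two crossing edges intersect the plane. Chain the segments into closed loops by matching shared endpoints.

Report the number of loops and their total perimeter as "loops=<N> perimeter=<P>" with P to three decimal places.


loops=1 perimeter=3.407

Straddling triangles (4 of 16):
  (v7,v0,v8) [++-] → (0, -1.1223, 0)–(-0.791125, -1.1223, 0)  len=0.7911
  (v7,v8,v2) [+-+] → (-0.791125, -1.1223, 0)–(0, -1.1223, 0.45426)  len=0.9123
  (v8,v0,v9) [-++] → (0, -1.1223, 0)–(0.791125, -1.1223, 0)  len=0.7911
  (v8,v9,v2) [-++] → (0.791125, -1.1223, 0)–(0, -1.1223, 0.45426)  len=0.9123

Chained into 1 loop(s):
  loop 1: 4 segments, perimeter = 3.4068
Total perimeter = 3.407


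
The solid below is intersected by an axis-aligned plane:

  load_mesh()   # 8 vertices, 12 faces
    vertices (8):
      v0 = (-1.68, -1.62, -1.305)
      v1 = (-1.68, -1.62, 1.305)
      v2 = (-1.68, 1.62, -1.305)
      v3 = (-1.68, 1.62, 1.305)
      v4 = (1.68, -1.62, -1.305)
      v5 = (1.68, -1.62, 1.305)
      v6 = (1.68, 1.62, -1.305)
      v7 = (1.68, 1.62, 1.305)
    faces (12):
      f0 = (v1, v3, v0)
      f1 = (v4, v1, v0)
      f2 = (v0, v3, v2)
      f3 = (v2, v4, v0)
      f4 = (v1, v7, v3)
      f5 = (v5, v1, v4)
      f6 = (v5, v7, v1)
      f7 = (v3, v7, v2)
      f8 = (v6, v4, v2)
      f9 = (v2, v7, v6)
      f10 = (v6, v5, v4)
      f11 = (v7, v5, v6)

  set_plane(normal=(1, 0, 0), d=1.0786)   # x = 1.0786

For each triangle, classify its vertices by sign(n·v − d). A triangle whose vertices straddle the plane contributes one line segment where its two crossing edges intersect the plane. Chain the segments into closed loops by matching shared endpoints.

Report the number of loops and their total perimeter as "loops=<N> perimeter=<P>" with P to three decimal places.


loops=1 perimeter=11.700

Straddling triangles (8 of 12):
  (v4,v1,v0) [+--] → (1.0786, -1.62, -0.837841)–(1.0786, -1.62, -1.305)  len=0.4672
  (v2,v4,v0) [-+-] → (1.0786, -1.04008, -1.305)–(1.0786, -1.62, -1.305)  len=0.5799
  (v1,v7,v3) [-+-] → (1.0786, 1.04008, 1.305)–(1.0786, 1.62, 1.305)  len=0.5799
  (v5,v1,v4) [+-+] → (1.0786, -1.62, 1.305)–(1.0786, -1.62, -0.837841)  len=2.1428
  (v5,v7,v1) [++-] → (1.0786, 1.04008, 1.305)–(1.0786, -1.62, 1.305)  len=2.6601
  (v3,v7,v2) [-+-] → (1.0786, 1.62, 1.305)–(1.0786, 1.62, 0.837841)  len=0.4672
  (v6,v4,v2) [++-] → (1.0786, -1.04008, -1.305)–(1.0786, 1.62, -1.305)  len=2.6601
  (v2,v7,v6) [-++] → (1.0786, 1.62, 0.837841)–(1.0786, 1.62, -1.305)  len=2.1428

Chained into 1 loop(s):
  loop 1: 8 segments, perimeter = 11.7000
Total perimeter = 11.700


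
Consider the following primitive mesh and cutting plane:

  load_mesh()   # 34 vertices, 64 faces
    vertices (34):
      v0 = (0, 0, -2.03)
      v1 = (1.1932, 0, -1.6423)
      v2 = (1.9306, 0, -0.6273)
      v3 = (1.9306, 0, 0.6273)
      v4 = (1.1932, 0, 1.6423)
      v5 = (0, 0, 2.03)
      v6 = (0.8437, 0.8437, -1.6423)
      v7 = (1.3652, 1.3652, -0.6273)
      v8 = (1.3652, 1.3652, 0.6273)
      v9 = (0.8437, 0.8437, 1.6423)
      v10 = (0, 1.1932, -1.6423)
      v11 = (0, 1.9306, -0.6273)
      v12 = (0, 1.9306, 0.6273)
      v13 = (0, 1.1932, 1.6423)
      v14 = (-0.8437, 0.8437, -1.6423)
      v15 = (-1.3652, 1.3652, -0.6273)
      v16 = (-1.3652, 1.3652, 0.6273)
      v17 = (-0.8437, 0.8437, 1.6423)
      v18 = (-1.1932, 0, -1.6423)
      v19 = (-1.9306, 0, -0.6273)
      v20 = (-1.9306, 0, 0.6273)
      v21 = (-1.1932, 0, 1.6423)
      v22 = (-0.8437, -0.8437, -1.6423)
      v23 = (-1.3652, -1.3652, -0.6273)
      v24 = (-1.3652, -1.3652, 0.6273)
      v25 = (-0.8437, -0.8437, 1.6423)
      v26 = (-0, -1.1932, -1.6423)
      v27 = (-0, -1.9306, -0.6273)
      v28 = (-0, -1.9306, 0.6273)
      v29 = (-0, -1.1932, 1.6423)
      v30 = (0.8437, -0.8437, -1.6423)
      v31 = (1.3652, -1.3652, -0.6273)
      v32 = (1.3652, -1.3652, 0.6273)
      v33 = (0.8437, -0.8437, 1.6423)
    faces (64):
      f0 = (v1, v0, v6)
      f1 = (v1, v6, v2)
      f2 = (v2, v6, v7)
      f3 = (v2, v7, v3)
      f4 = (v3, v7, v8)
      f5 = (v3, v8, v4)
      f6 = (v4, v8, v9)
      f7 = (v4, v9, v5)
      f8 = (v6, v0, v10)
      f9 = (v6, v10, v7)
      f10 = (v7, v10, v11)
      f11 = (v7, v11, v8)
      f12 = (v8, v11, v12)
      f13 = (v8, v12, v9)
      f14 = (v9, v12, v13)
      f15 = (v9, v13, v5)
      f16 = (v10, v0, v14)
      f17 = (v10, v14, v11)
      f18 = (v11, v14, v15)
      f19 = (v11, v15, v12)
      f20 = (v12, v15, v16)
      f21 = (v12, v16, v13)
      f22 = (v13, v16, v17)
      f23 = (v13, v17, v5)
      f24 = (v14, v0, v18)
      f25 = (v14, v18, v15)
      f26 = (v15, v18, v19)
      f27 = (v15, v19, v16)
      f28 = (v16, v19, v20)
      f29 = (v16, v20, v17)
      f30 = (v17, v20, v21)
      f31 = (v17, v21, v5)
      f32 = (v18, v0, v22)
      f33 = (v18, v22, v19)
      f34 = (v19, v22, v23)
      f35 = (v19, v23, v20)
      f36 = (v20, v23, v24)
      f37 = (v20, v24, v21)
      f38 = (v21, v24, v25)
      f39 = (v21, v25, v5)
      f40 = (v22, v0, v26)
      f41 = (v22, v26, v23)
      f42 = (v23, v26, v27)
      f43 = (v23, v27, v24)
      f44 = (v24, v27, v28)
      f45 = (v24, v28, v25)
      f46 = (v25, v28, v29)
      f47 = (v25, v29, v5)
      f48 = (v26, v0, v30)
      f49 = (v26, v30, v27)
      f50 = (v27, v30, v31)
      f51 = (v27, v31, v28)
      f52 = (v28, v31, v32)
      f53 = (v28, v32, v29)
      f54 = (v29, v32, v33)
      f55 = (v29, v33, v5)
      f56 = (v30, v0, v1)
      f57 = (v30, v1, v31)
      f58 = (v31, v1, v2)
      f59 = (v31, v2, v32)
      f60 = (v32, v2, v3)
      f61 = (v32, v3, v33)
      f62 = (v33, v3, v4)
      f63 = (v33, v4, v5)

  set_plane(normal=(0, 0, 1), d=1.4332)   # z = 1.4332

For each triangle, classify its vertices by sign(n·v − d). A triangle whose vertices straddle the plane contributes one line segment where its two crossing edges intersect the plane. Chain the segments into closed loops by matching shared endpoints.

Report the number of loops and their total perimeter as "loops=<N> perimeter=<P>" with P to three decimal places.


loops=1 perimeter=8.236

Straddling triangles (16 of 64):
  (v3,v8,v4) [--+] → (1.22863, 0.281245, 1.4332)–(1.34511, 0, 1.4332)  len=0.3044
  (v4,v8,v9) [+-+] → (1.22863, 0.281245, 1.4332)–(0.951134, 0.951134, 1.4332)  len=0.7251
  (v8,v12,v9) [--+] → (0.669889, 1.06761, 1.4332)–(0.951134, 0.951134, 1.4332)  len=0.3044
  (v9,v12,v13) [+-+] → (0.669889, 1.06761, 1.4332)–(0, 1.34511, 1.4332)  len=0.7251
  (v12,v16,v13) [--+] → (-0.281245, 1.22863, 1.4332)–(0, 1.34511, 1.4332)  len=0.3044
  (v13,v16,v17) [+-+] → (-0.281245, 1.22863, 1.4332)–(-0.951134, 0.951134, 1.4332)  len=0.7251
  (v16,v20,v17) [--+] → (-1.06761, 0.669889, 1.4332)–(-0.951134, 0.951134, 1.4332)  len=0.3044
  (v17,v20,v21) [+-+] → (-1.06761, 0.669889, 1.4332)–(-1.34511, 0, 1.4332)  len=0.7251
  (v20,v24,v21) [--+] → (-1.22863, -0.281245, 1.4332)–(-1.34511, 0, 1.4332)  len=0.3044
  (v21,v24,v25) [+-+] → (-1.22863, -0.281245, 1.4332)–(-0.951134, -0.951134, 1.4332)  len=0.7251
  (v24,v28,v25) [--+] → (-0.669889, -1.06761, 1.4332)–(-0.951134, -0.951134, 1.4332)  len=0.3044
  (v25,v28,v29) [+-+] → (-0.669889, -1.06761, 1.4332)–(0, -1.34511, 1.4332)  len=0.7251
  (v28,v32,v29) [--+] → (0.281245, -1.22863, 1.4332)–(0, -1.34511, 1.4332)  len=0.3044
  (v29,v32,v33) [+-+] → (0.281245, -1.22863, 1.4332)–(0.951134, -0.951134, 1.4332)  len=0.7251
  (v32,v3,v33) [--+] → (1.06761, -0.669889, 1.4332)–(0.951134, -0.951134, 1.4332)  len=0.3044
  (v33,v3,v4) [+-+] → (1.06761, -0.669889, 1.4332)–(1.34511, 0, 1.4332)  len=0.7251

Chained into 1 loop(s):
  loop 1: 16 segments, perimeter = 8.2360
Total perimeter = 8.236


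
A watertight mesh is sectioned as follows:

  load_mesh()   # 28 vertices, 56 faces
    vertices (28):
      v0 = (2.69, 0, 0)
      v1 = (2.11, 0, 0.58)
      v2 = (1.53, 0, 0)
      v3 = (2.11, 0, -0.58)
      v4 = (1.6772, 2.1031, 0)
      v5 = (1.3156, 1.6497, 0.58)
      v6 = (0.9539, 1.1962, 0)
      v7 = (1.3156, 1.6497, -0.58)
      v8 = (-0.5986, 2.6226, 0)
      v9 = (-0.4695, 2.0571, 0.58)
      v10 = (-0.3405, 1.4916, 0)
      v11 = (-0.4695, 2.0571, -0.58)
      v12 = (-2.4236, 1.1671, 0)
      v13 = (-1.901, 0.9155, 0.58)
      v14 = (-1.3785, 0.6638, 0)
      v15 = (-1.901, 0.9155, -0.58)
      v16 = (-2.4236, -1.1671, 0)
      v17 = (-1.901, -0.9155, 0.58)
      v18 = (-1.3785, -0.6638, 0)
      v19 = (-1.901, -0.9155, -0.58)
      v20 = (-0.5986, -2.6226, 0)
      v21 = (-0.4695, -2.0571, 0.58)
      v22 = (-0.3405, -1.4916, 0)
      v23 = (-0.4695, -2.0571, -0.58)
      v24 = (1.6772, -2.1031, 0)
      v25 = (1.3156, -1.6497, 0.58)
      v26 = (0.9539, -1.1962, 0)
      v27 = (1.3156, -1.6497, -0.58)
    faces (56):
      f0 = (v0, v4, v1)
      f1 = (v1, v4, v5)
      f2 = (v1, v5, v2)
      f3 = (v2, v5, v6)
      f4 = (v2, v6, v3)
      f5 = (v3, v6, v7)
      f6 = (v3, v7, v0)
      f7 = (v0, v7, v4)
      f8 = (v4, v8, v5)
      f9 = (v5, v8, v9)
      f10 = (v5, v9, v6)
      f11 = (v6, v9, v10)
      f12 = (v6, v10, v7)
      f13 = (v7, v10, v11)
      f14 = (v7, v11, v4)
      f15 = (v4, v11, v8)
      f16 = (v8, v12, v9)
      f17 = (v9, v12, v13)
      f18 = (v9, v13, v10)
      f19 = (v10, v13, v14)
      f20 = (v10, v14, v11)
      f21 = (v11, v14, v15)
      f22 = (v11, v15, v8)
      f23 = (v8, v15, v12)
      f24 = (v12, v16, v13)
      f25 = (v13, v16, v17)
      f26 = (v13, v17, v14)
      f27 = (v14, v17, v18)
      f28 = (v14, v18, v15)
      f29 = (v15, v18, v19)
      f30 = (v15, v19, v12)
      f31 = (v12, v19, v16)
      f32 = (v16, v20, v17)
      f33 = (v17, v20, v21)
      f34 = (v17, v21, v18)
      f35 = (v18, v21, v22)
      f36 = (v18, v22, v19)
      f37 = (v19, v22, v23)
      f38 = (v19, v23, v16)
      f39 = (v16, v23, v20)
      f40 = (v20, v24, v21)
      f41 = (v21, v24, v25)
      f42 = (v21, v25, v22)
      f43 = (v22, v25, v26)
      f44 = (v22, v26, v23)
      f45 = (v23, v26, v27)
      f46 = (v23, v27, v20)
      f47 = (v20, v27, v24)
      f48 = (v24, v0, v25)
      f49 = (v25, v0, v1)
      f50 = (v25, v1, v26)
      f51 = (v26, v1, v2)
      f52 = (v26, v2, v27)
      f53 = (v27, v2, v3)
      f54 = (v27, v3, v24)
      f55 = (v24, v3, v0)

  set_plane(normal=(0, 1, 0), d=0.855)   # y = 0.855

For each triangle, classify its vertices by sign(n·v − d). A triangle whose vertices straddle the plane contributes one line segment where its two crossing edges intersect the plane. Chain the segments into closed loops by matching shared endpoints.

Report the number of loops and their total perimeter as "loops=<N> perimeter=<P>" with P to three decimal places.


loops=2 perimeter=6.766

Straddling triangles (18 of 56):
  (v0,v4,v1) [-+-] → (2.27825, 0.855, 0)–(1.93405, 0.855, 0.344205)  len=0.4868
  (v1,v4,v5) [-++] → (1.93405, 0.855, 0.344205)–(1.69828, 0.855, 0.58)  len=0.3334
  (v1,v5,v2) [-+-] → (1.69828, 0.855, 0.58)–(1.41888, 0.855, 0.3006)  len=0.3951
  (v2,v5,v6) [-++] → (1.41888, 0.855, 0.3006)–(1.11822, 0.855, 0)  len=0.4252
  (v2,v6,v3) [-+-] → (1.11822, 0.855, 0)–(1.28366, 0.855, -0.165437)  len=0.2340
  (v3,v6,v7) [-++] → (1.28366, 0.855, -0.165437)–(1.69828, 0.855, -0.58)  len=0.5863
  (v3,v7,v0) [-+-] → (1.69828, 0.855, -0.58)–(1.97768, 0.855, -0.3006)  len=0.3951
  (v0,v7,v4) [-++] → (1.97768, 0.855, -0.3006)–(2.27825, 0.855, 0)  len=0.4251
  (v10,v13,v14) [++-] → (-1.77541, 0.855, 0.440588)–(-1.13875, 0.855, 0)  len=0.7742
  (v10,v14,v11) [+-+] → (-1.13875, 0.855, 0)–(-1.25376, 0.855, -0.0795923)  len=0.1399
  (v11,v14,v15) [+-+] → (-1.25376, 0.855, -0.0795923)–(-1.77541, 0.855, -0.440588)  len=0.6344
  (v12,v16,v13) [+-+] → (-2.4236, 0.855, 0)–(-1.91618, 0.855, 0.563151)  len=0.7580
  (v13,v16,v17) [+--] → (-1.91618, 0.855, 0.563151)–(-1.901, 0.855, 0.58)  len=0.0227
  (v13,v17,v14) [+--] → (-1.901, 0.855, 0.58)–(-1.77541, 0.855, 0.440588)  len=0.1876
  (v14,v18,v15) [--+] → (-1.88098, 0.855, -0.557781)–(-1.77541, 0.855, -0.440588)  len=0.1577
  (v15,v18,v19) [+--] → (-1.88098, 0.855, -0.557781)–(-1.901, 0.855, -0.58)  len=0.0299
  (v15,v19,v12) [+-+] → (-1.901, 0.855, -0.58)–(-2.34528, 0.855, -0.0869192)  len=0.6637
  (v12,v19,v16) [+--] → (-2.34528, 0.855, -0.0869192)–(-2.4236, 0.855, 0)  len=0.1170

Chained into 2 loop(s):
  loop 1: 8 segments, perimeter = 3.2810
  loop 2: 10 segments, perimeter = 3.4852
Total perimeter = 6.766


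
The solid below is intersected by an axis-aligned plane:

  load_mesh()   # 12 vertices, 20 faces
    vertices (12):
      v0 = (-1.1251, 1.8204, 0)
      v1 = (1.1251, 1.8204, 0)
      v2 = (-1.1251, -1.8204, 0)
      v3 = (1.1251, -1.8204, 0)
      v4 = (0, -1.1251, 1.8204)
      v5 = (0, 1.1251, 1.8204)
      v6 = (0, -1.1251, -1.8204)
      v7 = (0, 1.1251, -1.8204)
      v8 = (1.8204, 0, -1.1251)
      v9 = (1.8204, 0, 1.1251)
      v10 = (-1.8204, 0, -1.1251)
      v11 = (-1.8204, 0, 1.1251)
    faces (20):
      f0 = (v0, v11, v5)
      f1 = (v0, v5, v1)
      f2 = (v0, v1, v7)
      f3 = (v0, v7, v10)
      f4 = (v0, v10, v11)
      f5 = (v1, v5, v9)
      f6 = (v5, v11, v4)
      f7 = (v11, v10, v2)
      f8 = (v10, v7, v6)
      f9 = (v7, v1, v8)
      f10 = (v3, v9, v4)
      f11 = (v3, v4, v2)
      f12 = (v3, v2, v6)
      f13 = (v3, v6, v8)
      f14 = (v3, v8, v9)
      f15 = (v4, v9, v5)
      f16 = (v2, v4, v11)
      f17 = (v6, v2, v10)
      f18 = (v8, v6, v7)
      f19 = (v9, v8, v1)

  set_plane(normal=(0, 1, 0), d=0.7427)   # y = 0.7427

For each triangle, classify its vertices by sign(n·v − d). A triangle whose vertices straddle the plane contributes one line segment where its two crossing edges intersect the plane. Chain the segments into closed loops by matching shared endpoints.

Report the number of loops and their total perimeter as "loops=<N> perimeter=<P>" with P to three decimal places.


Straddling triangles (10 of 20):
  (v0,v11,v5) [+-+] → (-1.53673, 0.7427, 0.666074)–(-0.618719, 0.7427, 1.58408)  len=1.2983
  (v0,v7,v10) [++-] → (-0.618719, 0.7427, -1.58408)–(-1.53673, 0.7427, -0.666074)  len=1.2983
  (v0,v10,v11) [+--] → (-1.53673, 0.7427, -0.666074)–(-1.53673, 0.7427, 0.666074)  len=1.3321
  (v1,v5,v9) [++-] → (0.618719, 0.7427, 1.58408)–(1.53673, 0.7427, 0.666074)  len=1.2983
  (v5,v11,v4) [+--] → (-0.618719, 0.7427, 1.58408)–(0, 0.7427, 1.8204)  len=0.6623
  (v10,v7,v6) [-+-] → (-0.618719, 0.7427, -1.58408)–(0, 0.7427, -1.8204)  len=0.6623
  (v7,v1,v8) [++-] → (1.53673, 0.7427, -0.666074)–(0.618719, 0.7427, -1.58408)  len=1.2983
  (v4,v9,v5) [--+] → (0.618719, 0.7427, 1.58408)–(0, 0.7427, 1.8204)  len=0.6623
  (v8,v6,v7) [--+] → (0, 0.7427, -1.8204)–(0.618719, 0.7427, -1.58408)  len=0.6623
  (v9,v8,v1) [--+] → (1.53673, 0.7427, -0.666074)–(1.53673, 0.7427, 0.666074)  len=1.3321

Chained into 1 loop(s):
  loop 1: 10 segments, perimeter = 10.5066
Total perimeter = 10.507

loops=1 perimeter=10.507


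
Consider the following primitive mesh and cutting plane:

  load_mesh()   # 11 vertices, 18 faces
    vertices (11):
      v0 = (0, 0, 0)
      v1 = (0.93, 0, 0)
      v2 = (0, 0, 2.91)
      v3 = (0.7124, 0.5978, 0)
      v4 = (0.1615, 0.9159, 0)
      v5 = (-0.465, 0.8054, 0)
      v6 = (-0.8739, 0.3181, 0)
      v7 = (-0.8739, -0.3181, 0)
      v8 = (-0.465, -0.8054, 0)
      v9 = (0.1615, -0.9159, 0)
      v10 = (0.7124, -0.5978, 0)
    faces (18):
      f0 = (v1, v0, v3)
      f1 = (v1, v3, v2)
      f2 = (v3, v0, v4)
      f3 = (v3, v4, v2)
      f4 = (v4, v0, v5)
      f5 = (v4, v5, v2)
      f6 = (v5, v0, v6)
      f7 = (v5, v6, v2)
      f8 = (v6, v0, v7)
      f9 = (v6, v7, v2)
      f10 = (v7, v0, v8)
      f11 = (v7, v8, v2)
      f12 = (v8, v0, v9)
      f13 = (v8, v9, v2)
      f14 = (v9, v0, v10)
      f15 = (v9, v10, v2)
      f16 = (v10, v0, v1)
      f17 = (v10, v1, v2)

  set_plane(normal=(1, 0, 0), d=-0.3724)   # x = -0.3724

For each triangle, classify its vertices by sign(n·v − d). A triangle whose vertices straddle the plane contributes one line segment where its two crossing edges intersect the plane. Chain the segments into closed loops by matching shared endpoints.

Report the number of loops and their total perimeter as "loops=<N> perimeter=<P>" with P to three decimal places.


Straddling triangles (10 of 18):
  (v4,v0,v5) [++-] → (-0.3724, 0.645013, 0)–(-0.3724, 0.821732, 0)  len=0.1767
  (v4,v5,v2) [+-+] → (-0.3724, 0.821732, 0)–(-0.3724, 0.645013, 0.579497)  len=0.6058
  (v5,v0,v6) [-+-] → (-0.3724, 0.645013, 0)–(-0.3724, 0.135554, 0)  len=0.5095
  (v5,v6,v2) [--+] → (-0.3724, 0.135554, 1.66995)–(-0.3724, 0.645013, 0.579497)  len=1.2036
  (v6,v0,v7) [-+-] → (-0.3724, 0.135554, 0)–(-0.3724, -0.135554, 0)  len=0.2711
  (v6,v7,v2) [--+] → (-0.3724, -0.135554, 1.66995)–(-0.3724, 0.135554, 1.66995)  len=0.2711
  (v7,v0,v8) [-+-] → (-0.3724, -0.135554, 0)–(-0.3724, -0.645013, 0)  len=0.5095
  (v7,v8,v2) [--+] → (-0.3724, -0.645013, 0.579497)–(-0.3724, -0.135554, 1.66995)  len=1.2036
  (v8,v0,v9) [-++] → (-0.3724, -0.645013, 0)–(-0.3724, -0.821732, 0)  len=0.1767
  (v8,v9,v2) [-++] → (-0.3724, -0.821732, 0)–(-0.3724, -0.645013, 0.579497)  len=0.6058

Chained into 1 loop(s):
  loop 1: 10 segments, perimeter = 5.5334
Total perimeter = 5.533

loops=1 perimeter=5.533


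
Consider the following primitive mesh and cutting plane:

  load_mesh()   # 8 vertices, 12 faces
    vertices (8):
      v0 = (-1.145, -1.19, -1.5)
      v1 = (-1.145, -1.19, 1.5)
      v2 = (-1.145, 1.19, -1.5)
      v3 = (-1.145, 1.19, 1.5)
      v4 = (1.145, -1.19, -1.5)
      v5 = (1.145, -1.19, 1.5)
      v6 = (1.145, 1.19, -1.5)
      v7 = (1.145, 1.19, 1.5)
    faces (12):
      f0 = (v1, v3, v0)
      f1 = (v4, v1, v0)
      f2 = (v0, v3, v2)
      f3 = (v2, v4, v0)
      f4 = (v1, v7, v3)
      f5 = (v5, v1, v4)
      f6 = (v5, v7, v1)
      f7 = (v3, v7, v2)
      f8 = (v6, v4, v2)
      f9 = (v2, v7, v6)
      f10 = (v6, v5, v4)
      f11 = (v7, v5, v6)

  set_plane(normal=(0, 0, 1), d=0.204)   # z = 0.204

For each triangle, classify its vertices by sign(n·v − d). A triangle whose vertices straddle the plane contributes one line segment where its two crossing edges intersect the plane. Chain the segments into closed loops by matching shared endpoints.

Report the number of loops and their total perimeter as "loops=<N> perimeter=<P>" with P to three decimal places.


loops=1 perimeter=9.340

Straddling triangles (8 of 12):
  (v1,v3,v0) [++-] → (-1.145, 0.16184, 0.204)–(-1.145, -1.19, 0.204)  len=1.3518
  (v4,v1,v0) [-+-] → (-0.15572, -1.19, 0.204)–(-1.145, -1.19, 0.204)  len=0.9893
  (v0,v3,v2) [-+-] → (-1.145, 0.16184, 0.204)–(-1.145, 1.19, 0.204)  len=1.0282
  (v5,v1,v4) [++-] → (-0.15572, -1.19, 0.204)–(1.145, -1.19, 0.204)  len=1.3007
  (v3,v7,v2) [++-] → (0.15572, 1.19, 0.204)–(-1.145, 1.19, 0.204)  len=1.3007
  (v2,v7,v6) [-+-] → (0.15572, 1.19, 0.204)–(1.145, 1.19, 0.204)  len=0.9893
  (v6,v5,v4) [-+-] → (1.145, -0.16184, 0.204)–(1.145, -1.19, 0.204)  len=1.0282
  (v7,v5,v6) [++-] → (1.145, -0.16184, 0.204)–(1.145, 1.19, 0.204)  len=1.3518

Chained into 1 loop(s):
  loop 1: 8 segments, perimeter = 9.3400
Total perimeter = 9.340


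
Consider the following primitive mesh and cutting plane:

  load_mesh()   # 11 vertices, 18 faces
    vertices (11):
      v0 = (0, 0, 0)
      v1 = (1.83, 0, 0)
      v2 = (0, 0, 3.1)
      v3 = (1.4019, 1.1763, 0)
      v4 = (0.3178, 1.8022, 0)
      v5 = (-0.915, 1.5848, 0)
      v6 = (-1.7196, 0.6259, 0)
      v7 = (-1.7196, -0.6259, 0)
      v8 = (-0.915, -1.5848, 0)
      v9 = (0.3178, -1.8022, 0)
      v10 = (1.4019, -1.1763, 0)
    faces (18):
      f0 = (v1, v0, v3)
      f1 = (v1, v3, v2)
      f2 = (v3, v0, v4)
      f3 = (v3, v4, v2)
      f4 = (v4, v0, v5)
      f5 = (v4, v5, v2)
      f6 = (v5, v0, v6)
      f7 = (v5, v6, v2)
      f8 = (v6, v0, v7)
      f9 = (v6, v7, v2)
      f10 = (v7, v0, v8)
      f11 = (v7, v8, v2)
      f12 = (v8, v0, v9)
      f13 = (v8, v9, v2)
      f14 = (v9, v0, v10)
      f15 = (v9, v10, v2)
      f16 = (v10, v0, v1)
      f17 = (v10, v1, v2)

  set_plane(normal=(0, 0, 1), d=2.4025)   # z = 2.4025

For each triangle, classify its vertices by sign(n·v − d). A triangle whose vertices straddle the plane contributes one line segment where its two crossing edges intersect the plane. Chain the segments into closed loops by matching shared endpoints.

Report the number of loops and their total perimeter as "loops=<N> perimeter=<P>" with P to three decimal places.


loops=1 perimeter=2.535

Straddling triangles (9 of 18):
  (v1,v3,v2) [--+] → (0.315428, 0.264668, 2.4025)–(0.41175, 0, 2.4025)  len=0.2817
  (v3,v4,v2) [--+] → (0.071505, 0.405495, 2.4025)–(0.315428, 0.264668, 2.4025)  len=0.2817
  (v4,v5,v2) [--+] → (-0.205875, 0.35658, 2.4025)–(0.071505, 0.405495, 2.4025)  len=0.2817
  (v5,v6,v2) [--+] → (-0.38691, 0.140828, 2.4025)–(-0.205875, 0.35658, 2.4025)  len=0.2816
  (v6,v7,v2) [--+] → (-0.38691, -0.140828, 2.4025)–(-0.38691, 0.140828, 2.4025)  len=0.2817
  (v7,v8,v2) [--+] → (-0.205875, -0.35658, 2.4025)–(-0.38691, -0.140828, 2.4025)  len=0.2816
  (v8,v9,v2) [--+] → (0.071505, -0.405495, 2.4025)–(-0.205875, -0.35658, 2.4025)  len=0.2817
  (v9,v10,v2) [--+] → (0.315428, -0.264668, 2.4025)–(0.071505, -0.405495, 2.4025)  len=0.2817
  (v10,v1,v2) [--+] → (0.41175, 0, 2.4025)–(0.315428, -0.264668, 2.4025)  len=0.2817

Chained into 1 loop(s):
  loop 1: 9 segments, perimeter = 2.5349
Total perimeter = 2.535


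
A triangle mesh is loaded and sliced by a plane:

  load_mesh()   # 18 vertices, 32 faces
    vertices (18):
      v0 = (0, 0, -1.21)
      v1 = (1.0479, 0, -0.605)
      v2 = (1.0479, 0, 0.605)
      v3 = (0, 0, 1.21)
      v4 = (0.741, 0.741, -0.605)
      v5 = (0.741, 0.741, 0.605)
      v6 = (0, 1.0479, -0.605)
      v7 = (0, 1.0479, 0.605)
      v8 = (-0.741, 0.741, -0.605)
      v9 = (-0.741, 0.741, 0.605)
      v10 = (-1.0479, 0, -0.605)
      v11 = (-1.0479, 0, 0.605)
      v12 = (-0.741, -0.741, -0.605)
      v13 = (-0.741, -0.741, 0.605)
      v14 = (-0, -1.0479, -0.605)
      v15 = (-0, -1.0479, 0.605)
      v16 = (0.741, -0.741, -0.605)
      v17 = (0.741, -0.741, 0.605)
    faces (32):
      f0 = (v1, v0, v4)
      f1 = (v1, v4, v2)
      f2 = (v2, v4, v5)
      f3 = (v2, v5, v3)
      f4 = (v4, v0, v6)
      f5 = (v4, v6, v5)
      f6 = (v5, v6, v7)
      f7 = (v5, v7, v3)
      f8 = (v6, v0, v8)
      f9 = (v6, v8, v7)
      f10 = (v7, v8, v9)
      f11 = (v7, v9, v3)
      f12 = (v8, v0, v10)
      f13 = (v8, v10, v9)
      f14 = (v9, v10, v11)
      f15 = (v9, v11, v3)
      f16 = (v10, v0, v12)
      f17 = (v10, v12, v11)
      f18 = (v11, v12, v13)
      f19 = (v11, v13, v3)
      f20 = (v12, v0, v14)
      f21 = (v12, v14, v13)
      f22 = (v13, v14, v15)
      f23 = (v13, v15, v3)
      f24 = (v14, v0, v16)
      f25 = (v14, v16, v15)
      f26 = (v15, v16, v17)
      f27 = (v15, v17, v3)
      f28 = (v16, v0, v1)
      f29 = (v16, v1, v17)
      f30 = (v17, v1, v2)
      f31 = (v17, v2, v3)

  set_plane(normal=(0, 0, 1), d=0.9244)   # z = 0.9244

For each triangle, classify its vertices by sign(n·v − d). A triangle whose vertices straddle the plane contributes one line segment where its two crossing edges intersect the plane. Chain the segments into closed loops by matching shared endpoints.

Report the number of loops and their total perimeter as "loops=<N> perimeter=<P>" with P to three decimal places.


Straddling triangles (8 of 32):
  (v2,v5,v3) [--+] → (0.349801, 0.349801, 0.9244)–(0.494678, 0, 0.9244)  len=0.3786
  (v5,v7,v3) [--+] → (0, 0.494678, 0.9244)–(0.349801, 0.349801, 0.9244)  len=0.3786
  (v7,v9,v3) [--+] → (-0.349801, 0.349801, 0.9244)–(0, 0.494678, 0.9244)  len=0.3786
  (v9,v11,v3) [--+] → (-0.494678, 0, 0.9244)–(-0.349801, 0.349801, 0.9244)  len=0.3786
  (v11,v13,v3) [--+] → (-0.349801, -0.349801, 0.9244)–(-0.494678, 0, 0.9244)  len=0.3786
  (v13,v15,v3) [--+] → (0, -0.494678, 0.9244)–(-0.349801, -0.349801, 0.9244)  len=0.3786
  (v15,v17,v3) [--+] → (0.349801, -0.349801, 0.9244)–(0, -0.494678, 0.9244)  len=0.3786
  (v17,v2,v3) [--+] → (0.494678, 0, 0.9244)–(0.349801, -0.349801, 0.9244)  len=0.3786

Chained into 1 loop(s):
  loop 1: 8 segments, perimeter = 3.0289
Total perimeter = 3.029

loops=1 perimeter=3.029


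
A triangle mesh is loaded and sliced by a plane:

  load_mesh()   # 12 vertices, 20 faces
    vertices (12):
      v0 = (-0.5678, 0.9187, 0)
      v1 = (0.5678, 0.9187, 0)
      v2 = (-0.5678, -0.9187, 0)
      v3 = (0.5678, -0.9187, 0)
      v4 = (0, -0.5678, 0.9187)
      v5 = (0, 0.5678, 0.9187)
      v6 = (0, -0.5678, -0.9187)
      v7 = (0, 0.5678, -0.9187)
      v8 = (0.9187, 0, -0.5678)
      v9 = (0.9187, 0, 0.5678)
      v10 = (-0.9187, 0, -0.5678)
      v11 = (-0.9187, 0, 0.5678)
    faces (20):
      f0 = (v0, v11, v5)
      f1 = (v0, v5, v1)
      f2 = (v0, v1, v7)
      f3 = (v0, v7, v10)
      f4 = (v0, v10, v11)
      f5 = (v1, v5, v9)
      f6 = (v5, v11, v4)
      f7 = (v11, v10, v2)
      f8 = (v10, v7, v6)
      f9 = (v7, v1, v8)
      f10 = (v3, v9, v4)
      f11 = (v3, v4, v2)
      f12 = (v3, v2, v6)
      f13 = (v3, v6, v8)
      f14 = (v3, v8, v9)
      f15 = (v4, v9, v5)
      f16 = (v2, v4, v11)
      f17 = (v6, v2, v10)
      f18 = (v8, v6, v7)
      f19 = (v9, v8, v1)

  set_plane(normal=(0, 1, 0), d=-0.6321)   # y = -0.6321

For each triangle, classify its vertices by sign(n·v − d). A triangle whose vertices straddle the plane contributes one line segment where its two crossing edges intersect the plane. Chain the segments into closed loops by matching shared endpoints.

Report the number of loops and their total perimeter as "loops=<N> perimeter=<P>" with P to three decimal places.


Straddling triangles (8 of 20):
  (v11,v10,v2) [++-] → (-0.677268, -0.6321, -0.177132)–(-0.677268, -0.6321, 0.177132)  len=0.3543
  (v3,v9,v4) [-++] → (0.677268, -0.6321, 0.177132)–(0.104045, -0.6321, 0.750355)  len=0.8107
  (v3,v4,v2) [-+-] → (0.104045, -0.6321, 0.750355)–(-0.104045, -0.6321, 0.750355)  len=0.2081
  (v3,v2,v6) [--+] → (-0.104045, -0.6321, -0.750355)–(0.104045, -0.6321, -0.750355)  len=0.2081
  (v3,v6,v8) [-++] → (0.104045, -0.6321, -0.750355)–(0.677268, -0.6321, -0.177132)  len=0.8107
  (v3,v8,v9) [-++] → (0.677268, -0.6321, -0.177132)–(0.677268, -0.6321, 0.177132)  len=0.3543
  (v2,v4,v11) [-++] → (-0.104045, -0.6321, 0.750355)–(-0.677268, -0.6321, 0.177132)  len=0.8107
  (v6,v2,v10) [+-+] → (-0.104045, -0.6321, -0.750355)–(-0.677268, -0.6321, -0.177132)  len=0.8107

Chained into 1 loop(s):
  loop 1: 8 segments, perimeter = 4.3673
Total perimeter = 4.367

loops=1 perimeter=4.367


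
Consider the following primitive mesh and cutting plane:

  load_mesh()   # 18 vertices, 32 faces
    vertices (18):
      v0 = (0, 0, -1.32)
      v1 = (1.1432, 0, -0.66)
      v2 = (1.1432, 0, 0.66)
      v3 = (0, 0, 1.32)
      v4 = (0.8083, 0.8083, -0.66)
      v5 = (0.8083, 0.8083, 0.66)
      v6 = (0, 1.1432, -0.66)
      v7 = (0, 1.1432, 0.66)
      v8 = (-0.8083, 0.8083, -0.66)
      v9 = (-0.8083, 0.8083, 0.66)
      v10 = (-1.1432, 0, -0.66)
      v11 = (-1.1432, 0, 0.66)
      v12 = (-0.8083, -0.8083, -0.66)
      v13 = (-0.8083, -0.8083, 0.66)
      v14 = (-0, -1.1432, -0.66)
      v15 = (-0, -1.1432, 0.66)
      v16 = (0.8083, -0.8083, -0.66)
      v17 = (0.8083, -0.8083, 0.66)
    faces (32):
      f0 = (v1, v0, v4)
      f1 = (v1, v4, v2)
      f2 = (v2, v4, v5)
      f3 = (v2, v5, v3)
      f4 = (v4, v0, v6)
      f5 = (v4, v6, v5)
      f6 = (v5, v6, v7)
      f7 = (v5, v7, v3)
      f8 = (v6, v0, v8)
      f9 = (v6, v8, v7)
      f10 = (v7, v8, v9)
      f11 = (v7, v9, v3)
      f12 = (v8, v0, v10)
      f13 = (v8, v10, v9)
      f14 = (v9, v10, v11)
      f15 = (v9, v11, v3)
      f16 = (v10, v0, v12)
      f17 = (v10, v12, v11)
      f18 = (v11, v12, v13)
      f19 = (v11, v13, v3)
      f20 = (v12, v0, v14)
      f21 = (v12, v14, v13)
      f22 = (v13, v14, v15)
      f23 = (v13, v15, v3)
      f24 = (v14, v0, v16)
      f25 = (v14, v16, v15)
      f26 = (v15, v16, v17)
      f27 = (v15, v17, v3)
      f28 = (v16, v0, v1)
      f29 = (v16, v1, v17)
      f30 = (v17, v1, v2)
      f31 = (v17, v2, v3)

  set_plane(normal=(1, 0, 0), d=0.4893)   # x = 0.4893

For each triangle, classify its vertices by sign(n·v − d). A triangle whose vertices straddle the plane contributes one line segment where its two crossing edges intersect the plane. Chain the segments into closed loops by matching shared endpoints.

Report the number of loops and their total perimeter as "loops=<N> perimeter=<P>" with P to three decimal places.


Straddling triangles (12 of 32):
  (v1,v0,v4) [+-+] → (0.4893, 0, -1.03751)–(0.4893, 0.4893, -0.920473)  len=0.5031
  (v2,v5,v3) [++-] → (0.4893, 0.4893, 0.920473)–(0.4893, 0, 1.03751)  len=0.5031
  (v4,v0,v6) [+--] → (0.4893, 0.4893, -0.920473)–(0.4893, 0.94047, -0.66)  len=0.5210
  (v4,v6,v5) [+-+] → (0.4893, 0.94047, -0.66)–(0.4893, 0.94047, 0.139055)  len=0.7991
  (v5,v6,v7) [+--] → (0.4893, 0.94047, 0.139055)–(0.4893, 0.94047, 0.66)  len=0.5209
  (v5,v7,v3) [+--] → (0.4893, 0.94047, 0.66)–(0.4893, 0.4893, 0.920473)  len=0.5210
  (v14,v0,v16) [--+] → (0.4893, -0.4893, -0.920473)–(0.4893, -0.94047, -0.66)  len=0.5210
  (v14,v16,v15) [-+-] → (0.4893, -0.94047, -0.66)–(0.4893, -0.94047, -0.139055)  len=0.5209
  (v15,v16,v17) [-++] → (0.4893, -0.94047, -0.139055)–(0.4893, -0.94047, 0.66)  len=0.7991
  (v15,v17,v3) [-+-] → (0.4893, -0.94047, 0.66)–(0.4893, -0.4893, 0.920473)  len=0.5210
  (v16,v0,v1) [+-+] → (0.4893, -0.4893, -0.920473)–(0.4893, 0, -1.03751)  len=0.5031
  (v17,v2,v3) [++-] → (0.4893, 0, 1.03751)–(0.4893, -0.4893, 0.920473)  len=0.5031

Chained into 1 loop(s):
  loop 1: 12 segments, perimeter = 6.7363
Total perimeter = 6.736

loops=1 perimeter=6.736


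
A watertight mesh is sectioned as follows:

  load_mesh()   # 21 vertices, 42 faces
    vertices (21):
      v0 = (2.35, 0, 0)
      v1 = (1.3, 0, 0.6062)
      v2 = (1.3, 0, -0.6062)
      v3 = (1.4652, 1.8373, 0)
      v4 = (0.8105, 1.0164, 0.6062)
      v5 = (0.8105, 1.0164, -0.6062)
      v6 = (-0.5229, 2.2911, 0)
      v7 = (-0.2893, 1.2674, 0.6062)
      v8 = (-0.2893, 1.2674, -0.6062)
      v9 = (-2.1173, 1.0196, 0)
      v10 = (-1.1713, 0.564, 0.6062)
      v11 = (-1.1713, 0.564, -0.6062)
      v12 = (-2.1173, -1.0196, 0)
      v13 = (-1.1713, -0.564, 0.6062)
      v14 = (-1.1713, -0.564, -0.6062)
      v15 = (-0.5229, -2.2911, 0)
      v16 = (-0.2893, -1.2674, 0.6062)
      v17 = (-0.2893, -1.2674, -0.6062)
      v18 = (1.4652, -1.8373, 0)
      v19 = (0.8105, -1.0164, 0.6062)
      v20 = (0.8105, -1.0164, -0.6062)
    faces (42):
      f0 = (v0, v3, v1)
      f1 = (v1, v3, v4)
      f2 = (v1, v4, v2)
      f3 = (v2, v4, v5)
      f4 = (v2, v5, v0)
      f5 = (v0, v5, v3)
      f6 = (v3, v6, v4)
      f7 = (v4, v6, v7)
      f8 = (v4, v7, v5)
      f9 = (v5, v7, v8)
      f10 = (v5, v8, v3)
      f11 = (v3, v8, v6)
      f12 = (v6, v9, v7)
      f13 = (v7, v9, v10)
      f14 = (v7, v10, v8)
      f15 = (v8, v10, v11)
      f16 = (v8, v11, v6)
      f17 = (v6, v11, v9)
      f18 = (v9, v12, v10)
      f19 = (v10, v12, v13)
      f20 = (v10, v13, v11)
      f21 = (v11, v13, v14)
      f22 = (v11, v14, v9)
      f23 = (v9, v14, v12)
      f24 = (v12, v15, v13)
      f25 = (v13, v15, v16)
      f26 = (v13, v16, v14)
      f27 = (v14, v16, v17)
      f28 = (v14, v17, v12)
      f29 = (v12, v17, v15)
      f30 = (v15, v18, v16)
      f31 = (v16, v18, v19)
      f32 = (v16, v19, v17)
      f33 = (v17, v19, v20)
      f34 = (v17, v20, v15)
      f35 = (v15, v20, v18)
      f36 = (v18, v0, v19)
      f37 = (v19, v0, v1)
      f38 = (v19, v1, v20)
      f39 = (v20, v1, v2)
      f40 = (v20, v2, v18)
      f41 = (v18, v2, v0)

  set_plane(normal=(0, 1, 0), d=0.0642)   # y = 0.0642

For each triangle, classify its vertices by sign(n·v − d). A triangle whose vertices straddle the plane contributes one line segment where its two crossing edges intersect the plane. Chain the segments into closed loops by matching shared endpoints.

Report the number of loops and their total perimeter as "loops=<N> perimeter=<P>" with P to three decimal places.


loops=2 perimeter=7.097

Straddling triangles (12 of 42):
  (v0,v3,v1) [-+-] → (2.31908, 0.0642, 0)–(1.30577, 0.0642, 0.585018)  len=1.1701
  (v1,v3,v4) [-++] → (1.30577, 0.0642, 0.585018)–(1.26908, 0.0642, 0.6062)  len=0.0424
  (v1,v4,v2) [-+-] → (1.26908, 0.0642, 0.6062)–(1.26908, 0.0642, -0.52962)  len=1.1358
  (v2,v4,v5) [-++] → (1.26908, 0.0642, -0.52962)–(1.26908, 0.0642, -0.6062)  len=0.0766
  (v2,v5,v0) [-+-] → (1.26908, 0.0642, -0.6062)–(2.25276, 0.0642, -0.0382901)  len=1.1358
  (v0,v5,v3) [-++] → (2.25276, 0.0642, -0.0382901)–(2.31908, 0.0642, 0)  len=0.0766
  (v9,v12,v10) [+-+] → (-2.1173, 0.0642, 0)–(-1.46987, 0.0642, 0.414877)  len=0.7690
  (v10,v12,v13) [+--] → (-1.46987, 0.0642, 0.414877)–(-1.1713, 0.0642, 0.6062)  len=0.3546
  (v10,v13,v11) [+-+] → (-1.1713, 0.0642, 0.6062)–(-1.1713, 0.0642, -0.0690036)  len=0.6752
  (v11,v13,v14) [+--] → (-1.1713, 0.0642, -0.0690036)–(-1.1713, 0.0642, -0.6062)  len=0.5372
  (v11,v14,v9) [+-+] → (-1.1713, 0.0642, -0.6062)–(-1.54657, 0.0642, -0.365726)  len=0.4457
  (v9,v14,v12) [+--] → (-1.54657, 0.0642, -0.365726)–(-2.1173, 0.0642, 0)  len=0.6779

Chained into 2 loop(s):
  loop 1: 6 segments, perimeter = 3.6373
  loop 2: 6 segments, perimeter = 3.4595
Total perimeter = 7.097
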